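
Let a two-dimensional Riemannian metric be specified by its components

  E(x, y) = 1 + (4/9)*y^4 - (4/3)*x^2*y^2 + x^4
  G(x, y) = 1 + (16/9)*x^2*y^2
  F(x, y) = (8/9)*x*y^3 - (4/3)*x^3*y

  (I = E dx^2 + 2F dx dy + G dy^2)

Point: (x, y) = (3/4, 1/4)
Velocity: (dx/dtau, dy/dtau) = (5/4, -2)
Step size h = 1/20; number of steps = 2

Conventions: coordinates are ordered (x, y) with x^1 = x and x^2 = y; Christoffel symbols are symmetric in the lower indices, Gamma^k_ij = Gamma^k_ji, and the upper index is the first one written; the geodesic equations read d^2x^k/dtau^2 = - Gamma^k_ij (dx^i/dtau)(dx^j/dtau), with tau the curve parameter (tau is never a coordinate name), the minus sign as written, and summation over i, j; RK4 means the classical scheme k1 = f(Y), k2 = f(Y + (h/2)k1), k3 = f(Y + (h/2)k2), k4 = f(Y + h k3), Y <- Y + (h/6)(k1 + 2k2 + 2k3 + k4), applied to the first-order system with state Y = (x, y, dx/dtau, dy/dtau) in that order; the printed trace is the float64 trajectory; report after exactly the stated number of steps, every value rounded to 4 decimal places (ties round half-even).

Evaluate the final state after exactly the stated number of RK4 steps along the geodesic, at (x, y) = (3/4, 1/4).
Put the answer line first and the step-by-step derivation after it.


Answer: x = 0.8761, y = 0.0497, dx/dtau = 1.2845, dy/dtau = -2.0066

f(Y) = (dx/dtau, dy/dtau, -Gamma^x_ij Y'^i Y'^j, -Gamma^y_ij Y'^i Y'^j) with the Gammas evaluated at the stage position; h = 0.050000; intermediate values shown to 6 dp
step 0: x = 0.7500, y = 0.2500, dx/dtau = 1.2500, dy/dtau = -2.0000
step 1:
  k1: at (x, y) = (0.750000, 0.250000), (dx/dtau, dy/dtau) = (1.250000, -2.000000); Gamma_xxx = 0.585747, Gamma_xxy = -0.130166, Gamma_xyy = -0.390498, Gamma_yxx = -0.281158, Gamma_yxy = 0.062480, Gamma_yyy = 0.187439; k1 = (1.250000, -2.000000, -0.004068, 0.001952)
  k2: at (x, y) = (0.781250, 0.200000), (dx/dtau, dy/dtau) = (1.249898, -1.999951); Gamma_xxx = 0.658922, Gamma_xxy = -0.112456, Gamma_xyy = -0.439281, Gamma_yxx = -0.235187, Gamma_yxy = 0.040139, Gamma_yyy = 0.156792; k2 = (1.249898, -1.999951, 0.165421, -0.059043)
  k3: at (x, y) = (0.781247, 0.200001), (dx/dtau, dy/dtau) = (1.254136, -2.001476); Gamma_xxx = 0.658917, Gamma_xxy = -0.112456, Gamma_xyy = -0.439278, Gamma_yxx = -0.235188, Gamma_yxy = 0.040139, Gamma_yyy = 0.156792; k3 = (1.254136, -2.001476, 0.158767, -0.056669)
  k4: at (x, y) = (0.812707, 0.149926), (dx/dtau, dy/dtau) = (1.257938, -2.002833); Gamma_xxx = 0.727071, Gamma_xxy = -0.089419, Gamma_xyy = -0.484714, Gamma_yxx = -0.182989, Gamma_yxy = 0.022505, Gamma_yyy = 0.121993; k4 = (1.257938, -2.002833, 0.343259, -0.086391)
  Y <- Y + (h/6)(k1 + 2k2 + 2k3 + k4): x = 0.8126, y = 0.1500, dx/dtau = 1.2582, dy/dtau = -2.0026
step 2:
  k1: at (x, y) = (0.812633, 0.149953), (dx/dtau, dy/dtau) = (1.258230, -2.002632); Gamma_xxx = 0.726943, Gamma_xxy = -0.089427, Gamma_xyy = -0.484629, Gamma_yxx = -0.183008, Gamma_yxy = 0.022513, Gamma_yyy = 0.122006; k1 = (1.258230, -2.002632, 0.342096, -0.086123)
  k2: at (x, y) = (0.844089, 0.099887), (dx/dtau, dy/dtau) = (1.266782, -2.004785); Gamma_xxx = 0.788684, Gamma_xxy = -0.062220, Gamma_xyy = -0.525789, Gamma_yxx = -0.125613, Gamma_yxy = 0.009910, Gamma_yyy = 0.083742; k2 = (1.266782, -2.004785, 0.531571, -0.084663)
  k3: at (x, y) = (0.844303, 0.099833), (dx/dtau, dy/dtau) = (1.271519, -2.004749); Gamma_xxx = 0.789027, Gamma_xxy = -0.062198, Gamma_xyy = -0.526018, Gamma_yxx = -0.125566, Gamma_yxy = 0.009898, Gamma_yyy = 0.083711; k3 = (1.271519, -2.004749, 0.521313, -0.082962)
  k4: at (x, y) = (0.876209, 0.049715), (dx/dtau, dy/dtau) = (1.284295, -2.006780); Gamma_xxx = 0.844206, Gamma_xxy = -0.031933, Gamma_xyy = -0.562804, Gamma_yxx = -0.064003, Gamma_yxy = 0.002421, Gamma_yyy = 0.042669; k4 = (1.284295, -2.006780, 0.709459, -0.053787)
  Y <- Y + (h/6)(k1 + 2k2 + 2k3 + k4): x = 0.8761, y = 0.0497, dx/dtau = 1.2845, dy/dtau = -2.0066


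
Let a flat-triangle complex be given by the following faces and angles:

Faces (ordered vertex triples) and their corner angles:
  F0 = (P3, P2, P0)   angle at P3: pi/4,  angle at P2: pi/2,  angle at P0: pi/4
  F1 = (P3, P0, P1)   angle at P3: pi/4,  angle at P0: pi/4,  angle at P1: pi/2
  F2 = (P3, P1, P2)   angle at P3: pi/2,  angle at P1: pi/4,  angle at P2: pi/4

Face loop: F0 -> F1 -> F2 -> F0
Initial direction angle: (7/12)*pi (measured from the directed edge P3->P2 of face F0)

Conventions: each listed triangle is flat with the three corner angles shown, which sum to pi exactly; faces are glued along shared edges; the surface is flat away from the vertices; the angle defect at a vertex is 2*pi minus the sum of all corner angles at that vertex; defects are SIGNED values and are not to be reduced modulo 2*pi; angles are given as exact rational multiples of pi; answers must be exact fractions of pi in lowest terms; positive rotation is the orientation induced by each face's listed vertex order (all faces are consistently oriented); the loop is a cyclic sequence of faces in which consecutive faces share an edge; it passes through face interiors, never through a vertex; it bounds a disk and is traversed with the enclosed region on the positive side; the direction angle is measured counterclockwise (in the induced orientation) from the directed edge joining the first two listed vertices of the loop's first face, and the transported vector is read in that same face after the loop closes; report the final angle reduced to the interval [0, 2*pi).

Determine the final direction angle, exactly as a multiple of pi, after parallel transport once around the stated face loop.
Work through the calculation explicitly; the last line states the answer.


enclosed vertex P3: corner angles sum to pi, defect = 2*pi - pi = pi
the rotation equals the total enclosed defect, so the final angle is initial + defects (mod 2*pi)
final angle = (7/12)*pi + pi = (19/12)*pi (mod 2*pi)

Answer: final direction angle = (19/12)*pi


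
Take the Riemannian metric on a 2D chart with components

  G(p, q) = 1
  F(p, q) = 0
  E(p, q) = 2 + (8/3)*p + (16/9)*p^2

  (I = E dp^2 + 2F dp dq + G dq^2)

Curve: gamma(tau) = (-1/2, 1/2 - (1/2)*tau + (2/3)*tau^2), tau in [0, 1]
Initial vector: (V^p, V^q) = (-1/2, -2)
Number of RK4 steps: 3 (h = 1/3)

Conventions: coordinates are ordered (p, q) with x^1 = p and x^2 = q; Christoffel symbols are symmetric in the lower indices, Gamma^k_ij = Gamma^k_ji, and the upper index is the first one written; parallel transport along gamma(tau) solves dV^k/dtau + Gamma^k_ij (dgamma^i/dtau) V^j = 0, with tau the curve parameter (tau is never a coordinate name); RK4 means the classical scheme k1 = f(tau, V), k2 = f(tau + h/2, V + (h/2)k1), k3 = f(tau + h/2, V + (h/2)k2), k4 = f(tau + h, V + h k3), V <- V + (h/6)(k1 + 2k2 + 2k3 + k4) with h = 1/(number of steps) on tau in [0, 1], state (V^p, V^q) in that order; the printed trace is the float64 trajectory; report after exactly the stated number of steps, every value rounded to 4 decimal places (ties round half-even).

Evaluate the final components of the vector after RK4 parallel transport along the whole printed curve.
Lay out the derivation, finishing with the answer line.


gamma'(tau) = (0, -1/2 + (4/3)*tau); f(tau, V)^k = -Gamma^k_ij(gamma(tau)) gamma'^i(tau) V^j; h = 1/3; intermediate values shown to 6 dp
curve data and Christoffel symbols at the stage parameters:
  tau = 0.000000: gamma = (-0.500000, 0.500000), gamma' = (0.000000, -0.500000); Gamma_ppp = 0.400000, Gamma_ppq = 0.000000, Gamma_pqq = 0.000000, Gamma_qpp = 0.000000, Gamma_qpq = 0.000000, Gamma_qqq = 0.000000
  tau = 0.166667: gamma = (-0.500000, 0.435185), gamma' = (0.000000, -0.277778); Gamma_ppp = 0.400000, Gamma_ppq = 0.000000, Gamma_pqq = 0.000000, Gamma_qpp = 0.000000, Gamma_qpq = 0.000000, Gamma_qqq = 0.000000
  tau = 0.333333: gamma = (-0.500000, 0.407407), gamma' = (0.000000, -0.055556); Gamma_ppp = 0.400000, Gamma_ppq = 0.000000, Gamma_pqq = 0.000000, Gamma_qpp = 0.000000, Gamma_qpq = 0.000000, Gamma_qqq = 0.000000
  tau = 0.500000: gamma = (-0.500000, 0.416667), gamma' = (0.000000, 0.166667); Gamma_ppp = 0.400000, Gamma_ppq = 0.000000, Gamma_pqq = 0.000000, Gamma_qpp = 0.000000, Gamma_qpq = 0.000000, Gamma_qqq = 0.000000
  tau = 0.666667: gamma = (-0.500000, 0.462963), gamma' = (0.000000, 0.388889); Gamma_ppp = 0.400000, Gamma_ppq = 0.000000, Gamma_pqq = 0.000000, Gamma_qpp = 0.000000, Gamma_qpq = 0.000000, Gamma_qqq = 0.000000
  tau = 0.833333: gamma = (-0.500000, 0.546296), gamma' = (0.000000, 0.611111); Gamma_ppp = 0.400000, Gamma_ppq = 0.000000, Gamma_pqq = 0.000000, Gamma_qpp = 0.000000, Gamma_qpq = 0.000000, Gamma_qqq = 0.000000
  tau = 1.000000: gamma = (-0.500000, 0.666667), gamma' = (0.000000, 0.833333); Gamma_ppp = 0.400000, Gamma_ppq = 0.000000, Gamma_pqq = 0.000000, Gamma_qpp = 0.000000, Gamma_qpq = 0.000000, Gamma_qqq = 0.000000
step 0: V^p = -0.5000, V^q = -2.0000
step 1: k1 = (0.000000, 0.000000), k2 = (0.000000, 0.000000), k3 = (0.000000, 0.000000), k4 = (0.000000, 0.000000); V <- V + (h/6)(k1 + 2k2 + 2k3 + k4): V^p = -0.5000, V^q = -2.0000
step 2: k1 = (0.000000, 0.000000), k2 = (0.000000, 0.000000), k3 = (0.000000, 0.000000), k4 = (0.000000, 0.000000); V <- V + (h/6)(k1 + 2k2 + 2k3 + k4): V^p = -0.5000, V^q = -2.0000
step 3: k1 = (0.000000, 0.000000), k2 = (0.000000, 0.000000), k3 = (0.000000, 0.000000), k4 = (0.000000, 0.000000); V <- V + (h/6)(k1 + 2k2 + 2k3 + k4): V^p = -0.5000, V^q = -2.0000

Answer: V^p = -0.5000, V^q = -2.0000


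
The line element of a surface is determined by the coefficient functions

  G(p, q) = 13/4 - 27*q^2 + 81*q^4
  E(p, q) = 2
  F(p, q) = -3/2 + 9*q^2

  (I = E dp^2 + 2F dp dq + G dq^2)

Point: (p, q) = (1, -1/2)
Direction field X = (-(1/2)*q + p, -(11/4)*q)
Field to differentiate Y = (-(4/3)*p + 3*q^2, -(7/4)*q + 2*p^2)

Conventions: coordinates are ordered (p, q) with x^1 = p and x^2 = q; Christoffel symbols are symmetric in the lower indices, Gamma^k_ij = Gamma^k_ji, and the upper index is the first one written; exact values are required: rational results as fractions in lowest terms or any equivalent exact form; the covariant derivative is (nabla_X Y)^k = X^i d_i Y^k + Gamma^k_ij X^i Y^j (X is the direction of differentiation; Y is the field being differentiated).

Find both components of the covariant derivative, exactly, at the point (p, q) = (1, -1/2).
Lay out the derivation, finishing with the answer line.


E = 2, F = 3/4, G = 25/16 at the point
E_p = 0, E_q = 0, F_p = 0, F_q = -9, G_p = 0, G_q = -27/2
EG - F^2 = 41/16;  g^inv = (16/41) * [[25/16, -3/4], [-3/4, 2]]
first-kind symbols [ij,l] = (1/2)(d_i g_jl + d_j g_il - d_l g_ij): [pp,p] = E_p/2 = 0, [pp,q] = F_p - E_q/2 = 0, [pq,p] = E_q/2 = 0, [pq,q] = G_p/2 = 0, [qq,p] = F_q - G_p/2 = -9, [qq,q] = G_q/2 = -27/4
Gamma^p_ij = (G*[ij,p] - F*[ij,q])/(EG - F^2), Gamma^q_ij = (E*[ij,q] - F*[ij,p])/(EG - F^2)
Gamma_ppp = 0, Gamma_ppq = 0, Gamma_pqq = -144/41, Gamma_qpp = 0, Gamma_qpq = 0, Gamma_qqq = -108/41
X = (5/4, 11/8), Y = (-7/12, 23/8) at the point

Answer: (nabla_X Y)^p = -19361/984, (nabla_X Y)^q = -10259/1312


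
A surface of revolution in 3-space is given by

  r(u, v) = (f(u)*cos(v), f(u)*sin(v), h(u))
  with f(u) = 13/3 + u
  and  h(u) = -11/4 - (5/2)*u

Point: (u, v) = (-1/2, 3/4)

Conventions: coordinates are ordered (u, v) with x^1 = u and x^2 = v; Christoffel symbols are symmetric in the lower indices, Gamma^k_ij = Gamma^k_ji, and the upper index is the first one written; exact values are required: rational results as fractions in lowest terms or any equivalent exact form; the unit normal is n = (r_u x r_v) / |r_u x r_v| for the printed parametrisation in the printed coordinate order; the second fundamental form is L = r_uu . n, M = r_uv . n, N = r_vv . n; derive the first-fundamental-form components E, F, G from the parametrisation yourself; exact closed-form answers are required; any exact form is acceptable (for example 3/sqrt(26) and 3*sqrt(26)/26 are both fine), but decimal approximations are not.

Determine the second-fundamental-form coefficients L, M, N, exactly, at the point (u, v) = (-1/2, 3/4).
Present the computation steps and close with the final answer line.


f = 23/6, f' = 1, f'' = 0, h' = -5/2, h'' = 0
E = 29/4, F = 0, G = 529/36; answer radicand W^2 = 29/4
unnormalised second-form numerators: l = 0, m = 0, n = -115/12; L = l/sqrt(29/4), and similarly M = m/sqrt(W^2), N = n/sqrt(W^2)

Answer: L = 0, M = 0, N = -115*sqrt(29)/174


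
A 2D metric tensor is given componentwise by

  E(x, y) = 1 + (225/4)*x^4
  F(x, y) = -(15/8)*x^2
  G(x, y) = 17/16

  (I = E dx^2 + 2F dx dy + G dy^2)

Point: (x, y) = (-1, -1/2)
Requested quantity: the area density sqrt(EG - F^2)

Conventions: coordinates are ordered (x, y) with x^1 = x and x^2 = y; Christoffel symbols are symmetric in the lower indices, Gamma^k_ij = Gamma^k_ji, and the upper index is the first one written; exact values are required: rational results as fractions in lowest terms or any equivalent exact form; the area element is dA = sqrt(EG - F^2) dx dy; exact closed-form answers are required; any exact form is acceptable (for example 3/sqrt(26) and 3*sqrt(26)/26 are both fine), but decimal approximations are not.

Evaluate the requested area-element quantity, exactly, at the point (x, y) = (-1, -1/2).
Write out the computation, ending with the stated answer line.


E = 229/4, F = -15/8, G = 17/16; EG - F^2 = 917/16

Answer: sqrt(EG - F^2) = sqrt(917)/4


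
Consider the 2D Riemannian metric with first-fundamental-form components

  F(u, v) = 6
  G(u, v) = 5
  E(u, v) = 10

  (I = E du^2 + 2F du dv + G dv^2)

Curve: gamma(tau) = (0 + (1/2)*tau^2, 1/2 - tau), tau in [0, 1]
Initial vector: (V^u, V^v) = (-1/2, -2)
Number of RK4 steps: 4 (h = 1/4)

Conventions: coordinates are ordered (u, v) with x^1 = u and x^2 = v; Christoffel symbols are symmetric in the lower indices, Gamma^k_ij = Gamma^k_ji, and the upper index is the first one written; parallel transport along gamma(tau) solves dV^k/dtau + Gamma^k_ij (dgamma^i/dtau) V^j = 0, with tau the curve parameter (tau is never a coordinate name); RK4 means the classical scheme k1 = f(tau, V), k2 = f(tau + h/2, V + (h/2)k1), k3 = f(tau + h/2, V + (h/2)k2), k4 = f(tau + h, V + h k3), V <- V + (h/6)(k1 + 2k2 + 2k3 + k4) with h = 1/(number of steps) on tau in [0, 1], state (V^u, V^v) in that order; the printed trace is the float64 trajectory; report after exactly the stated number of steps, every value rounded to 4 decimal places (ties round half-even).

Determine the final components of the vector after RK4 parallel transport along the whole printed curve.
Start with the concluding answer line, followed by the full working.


Answer: V^u = -0.5000, V^v = -2.0000

gamma'(tau) = (tau, -1); f(tau, V)^k = -Gamma^k_ij(gamma(tau)) gamma'^i(tau) V^j; h = 1/4; intermediate values shown to 6 dp
curve data and Christoffel symbols at the stage parameters:
  tau = 0.000000: gamma = (0.000000, 0.500000), gamma' = (0.000000, -1.000000); Gamma_uuu = 0.000000, Gamma_uuv = 0.000000, Gamma_uvv = 0.000000, Gamma_vuu = 0.000000, Gamma_vuv = 0.000000, Gamma_vvv = 0.000000
  tau = 0.125000: gamma = (0.007812, 0.375000), gamma' = (0.125000, -1.000000); Gamma_uuu = 0.000000, Gamma_uuv = 0.000000, Gamma_uvv = 0.000000, Gamma_vuu = 0.000000, Gamma_vuv = 0.000000, Gamma_vvv = 0.000000
  tau = 0.250000: gamma = (0.031250, 0.250000), gamma' = (0.250000, -1.000000); Gamma_uuu = 0.000000, Gamma_uuv = 0.000000, Gamma_uvv = 0.000000, Gamma_vuu = 0.000000, Gamma_vuv = 0.000000, Gamma_vvv = 0.000000
  tau = 0.375000: gamma = (0.070312, 0.125000), gamma' = (0.375000, -1.000000); Gamma_uuu = 0.000000, Gamma_uuv = 0.000000, Gamma_uvv = 0.000000, Gamma_vuu = 0.000000, Gamma_vuv = 0.000000, Gamma_vvv = 0.000000
  tau = 0.500000: gamma = (0.125000, 0.000000), gamma' = (0.500000, -1.000000); Gamma_uuu = 0.000000, Gamma_uuv = 0.000000, Gamma_uvv = 0.000000, Gamma_vuu = 0.000000, Gamma_vuv = 0.000000, Gamma_vvv = 0.000000
  tau = 0.625000: gamma = (0.195312, -0.125000), gamma' = (0.625000, -1.000000); Gamma_uuu = 0.000000, Gamma_uuv = 0.000000, Gamma_uvv = 0.000000, Gamma_vuu = 0.000000, Gamma_vuv = 0.000000, Gamma_vvv = 0.000000
  tau = 0.750000: gamma = (0.281250, -0.250000), gamma' = (0.750000, -1.000000); Gamma_uuu = 0.000000, Gamma_uuv = 0.000000, Gamma_uvv = 0.000000, Gamma_vuu = 0.000000, Gamma_vuv = 0.000000, Gamma_vvv = 0.000000
  tau = 0.875000: gamma = (0.382812, -0.375000), gamma' = (0.875000, -1.000000); Gamma_uuu = 0.000000, Gamma_uuv = 0.000000, Gamma_uvv = 0.000000, Gamma_vuu = 0.000000, Gamma_vuv = 0.000000, Gamma_vvv = 0.000000
  tau = 1.000000: gamma = (0.500000, -0.500000), gamma' = (1.000000, -1.000000); Gamma_uuu = 0.000000, Gamma_uuv = 0.000000, Gamma_uvv = 0.000000, Gamma_vuu = 0.000000, Gamma_vuv = 0.000000, Gamma_vvv = 0.000000
step 0: V^u = -0.5000, V^v = -2.0000
step 1: k1 = (0.000000, 0.000000), k2 = (0.000000, 0.000000), k3 = (0.000000, 0.000000), k4 = (0.000000, 0.000000); V <- V + (h/6)(k1 + 2k2 + 2k3 + k4): V^u = -0.5000, V^v = -2.0000
step 2: k1 = (0.000000, 0.000000), k2 = (0.000000, 0.000000), k3 = (0.000000, 0.000000), k4 = (0.000000, 0.000000); V <- V + (h/6)(k1 + 2k2 + 2k3 + k4): V^u = -0.5000, V^v = -2.0000
step 3: k1 = (0.000000, 0.000000), k2 = (0.000000, 0.000000), k3 = (0.000000, 0.000000), k4 = (0.000000, 0.000000); V <- V + (h/6)(k1 + 2k2 + 2k3 + k4): V^u = -0.5000, V^v = -2.0000
step 4: k1 = (0.000000, 0.000000), k2 = (0.000000, 0.000000), k3 = (0.000000, 0.000000), k4 = (0.000000, 0.000000); V <- V + (h/6)(k1 + 2k2 + 2k3 + k4): V^u = -0.5000, V^v = -2.0000


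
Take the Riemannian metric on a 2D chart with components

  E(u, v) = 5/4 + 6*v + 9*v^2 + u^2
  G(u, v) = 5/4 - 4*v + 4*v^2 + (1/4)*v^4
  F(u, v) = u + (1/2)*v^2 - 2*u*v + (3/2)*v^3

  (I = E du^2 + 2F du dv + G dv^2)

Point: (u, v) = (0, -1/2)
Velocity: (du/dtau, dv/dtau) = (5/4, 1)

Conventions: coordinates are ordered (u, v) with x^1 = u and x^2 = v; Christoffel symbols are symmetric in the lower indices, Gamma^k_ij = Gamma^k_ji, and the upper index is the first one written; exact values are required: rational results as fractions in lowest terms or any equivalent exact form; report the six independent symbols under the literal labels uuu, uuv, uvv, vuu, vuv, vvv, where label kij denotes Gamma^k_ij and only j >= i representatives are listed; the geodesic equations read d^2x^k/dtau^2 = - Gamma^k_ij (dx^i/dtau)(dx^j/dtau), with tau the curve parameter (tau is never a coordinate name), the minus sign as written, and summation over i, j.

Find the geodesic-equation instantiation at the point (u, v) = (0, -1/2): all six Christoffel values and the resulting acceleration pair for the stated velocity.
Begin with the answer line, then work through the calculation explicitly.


Answer: Gamma_uuu = 56/545, Gamma_uuv = -1638/545, Gamma_uvv = 247/218, Gamma_vuu = 448/545, Gamma_vuv = -24/545, Gamma_vvv = -102/109; accelerations (d^2u/dtau^2, d^2v/dtau^2) = (678/109, -26/109)

E = 1/2, F = -1/16, G = 273/64 at the point
E_u = 0, E_v = -3, F_u = 2, F_v = 5/8, G_u = 0, G_v = -65/8
EG - F^2 = 545/256;  g^inv = (256/545) * [[273/64, 1/16], [1/16, 1/2]]
first-kind symbols [ij,l] = (1/2)(d_i g_jl + d_j g_il - d_l g_ij): [uu,u] = E_u/2 = 0, [uu,v] = F_u - E_v/2 = 7/2, [uv,u] = E_v/2 = -3/2, [uv,v] = G_u/2 = 0, [vv,u] = F_v - G_u/2 = 5/8, [vv,v] = G_v/2 = -65/16
Gamma^u_ij = (G*[ij,u] - F*[ij,v])/(EG - F^2), Gamma^v_ij = (E*[ij,v] - F*[ij,u])/(EG - F^2)
Gamma_uuu = 56/545, Gamma_uuv = -1638/545, Gamma_uvv = 247/218, Gamma_vuu = 448/545, Gamma_vuv = -24/545, Gamma_vvv = -102/109
d^2u/dtau^2 = -(Gamma_uuu*(5/4)^2 + 2*Gamma_uuv*(5/4)*(1) + Gamma_uvv*(1)^2) = 678/109
d^2v/dtau^2 = -(Gamma_vuu*(5/4)^2 + 2*Gamma_vuv*(5/4)*(1) + Gamma_vvv*(1)^2) = -26/109


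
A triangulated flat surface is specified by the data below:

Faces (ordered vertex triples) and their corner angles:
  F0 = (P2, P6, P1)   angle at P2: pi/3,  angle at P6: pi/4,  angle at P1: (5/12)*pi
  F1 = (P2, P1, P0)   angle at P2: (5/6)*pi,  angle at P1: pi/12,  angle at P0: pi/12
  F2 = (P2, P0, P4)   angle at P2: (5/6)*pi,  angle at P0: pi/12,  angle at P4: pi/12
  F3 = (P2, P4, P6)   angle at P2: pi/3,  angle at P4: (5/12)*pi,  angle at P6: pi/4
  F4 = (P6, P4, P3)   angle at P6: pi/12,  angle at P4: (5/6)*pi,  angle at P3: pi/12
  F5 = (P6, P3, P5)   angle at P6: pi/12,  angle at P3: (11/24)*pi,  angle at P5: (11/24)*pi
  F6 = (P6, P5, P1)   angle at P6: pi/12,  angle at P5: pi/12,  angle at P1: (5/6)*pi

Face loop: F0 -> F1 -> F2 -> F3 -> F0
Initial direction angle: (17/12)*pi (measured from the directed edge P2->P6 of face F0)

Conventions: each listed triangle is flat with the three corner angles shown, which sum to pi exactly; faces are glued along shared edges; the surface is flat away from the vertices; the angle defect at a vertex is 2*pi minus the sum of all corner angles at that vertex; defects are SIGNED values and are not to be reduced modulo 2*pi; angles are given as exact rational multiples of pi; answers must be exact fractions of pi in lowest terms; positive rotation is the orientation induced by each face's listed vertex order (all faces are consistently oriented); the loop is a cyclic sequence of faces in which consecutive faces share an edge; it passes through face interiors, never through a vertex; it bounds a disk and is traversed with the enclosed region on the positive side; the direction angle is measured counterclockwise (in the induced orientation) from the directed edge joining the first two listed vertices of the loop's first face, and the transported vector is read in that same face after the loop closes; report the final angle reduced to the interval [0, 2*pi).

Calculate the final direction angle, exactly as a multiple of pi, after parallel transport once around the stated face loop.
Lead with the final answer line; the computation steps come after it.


Answer: final direction angle = (13/12)*pi

enclosed vertex P2: corner angles sum to (7/3)*pi, defect = 2*pi - (7/3)*pi = -pi/3
holonomy = initial angle + sum of enclosed defects (mod 2*pi), positive in the induced orientation
final angle = (17/12)*pi - pi/3 = (13/12)*pi (mod 2*pi)


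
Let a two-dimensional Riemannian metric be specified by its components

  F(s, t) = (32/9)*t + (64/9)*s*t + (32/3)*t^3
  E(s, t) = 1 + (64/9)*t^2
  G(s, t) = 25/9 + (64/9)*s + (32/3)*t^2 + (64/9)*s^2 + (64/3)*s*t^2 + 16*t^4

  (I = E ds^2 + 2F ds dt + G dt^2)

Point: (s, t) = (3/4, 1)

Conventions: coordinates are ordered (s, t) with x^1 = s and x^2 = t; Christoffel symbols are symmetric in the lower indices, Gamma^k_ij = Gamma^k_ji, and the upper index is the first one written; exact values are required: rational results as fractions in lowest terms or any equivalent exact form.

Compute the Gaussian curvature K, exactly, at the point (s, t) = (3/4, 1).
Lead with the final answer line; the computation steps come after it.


Answer: K = -576/310249

E = 73/9, F = 176/9, G = 493/9, EG - F^2 = 557/9 at the point
E_s = 0, E_t = 128/9, F_s = 64/9, F_t = 368/9, G_s = 352/9, G_t = 352/3
E_tt = 128/9, F_st = 64/9, G_ss = 128/9
K follows from Brioschi's formula, (det M1 - det M2)/(EG - F^2)^2.
M1 = [[-E_tt/2 + F_st - G_ss/2, E_s/2, F_s - E_t/2], [F_t - G_s/2, E, F], [G_t/2, F, G]] = [[-64/9, 0, 0], [64/3, 73/9, 176/9], [176/3, 176/9, 493/9]]; det M1 = -35648/81
M2 = [[0, E_t/2, G_s/2], [E_t/2, E, F], [G_s/2, F, G]] = [[0, 64/9, 176/9], [64/9, 73/9, 176/9], [176/9, 176/9, 493/9]]; det M2 = -35072/81
det M1 - det M2 = -64/9; K = -64/9 / (557/9)^2 = -576/310249


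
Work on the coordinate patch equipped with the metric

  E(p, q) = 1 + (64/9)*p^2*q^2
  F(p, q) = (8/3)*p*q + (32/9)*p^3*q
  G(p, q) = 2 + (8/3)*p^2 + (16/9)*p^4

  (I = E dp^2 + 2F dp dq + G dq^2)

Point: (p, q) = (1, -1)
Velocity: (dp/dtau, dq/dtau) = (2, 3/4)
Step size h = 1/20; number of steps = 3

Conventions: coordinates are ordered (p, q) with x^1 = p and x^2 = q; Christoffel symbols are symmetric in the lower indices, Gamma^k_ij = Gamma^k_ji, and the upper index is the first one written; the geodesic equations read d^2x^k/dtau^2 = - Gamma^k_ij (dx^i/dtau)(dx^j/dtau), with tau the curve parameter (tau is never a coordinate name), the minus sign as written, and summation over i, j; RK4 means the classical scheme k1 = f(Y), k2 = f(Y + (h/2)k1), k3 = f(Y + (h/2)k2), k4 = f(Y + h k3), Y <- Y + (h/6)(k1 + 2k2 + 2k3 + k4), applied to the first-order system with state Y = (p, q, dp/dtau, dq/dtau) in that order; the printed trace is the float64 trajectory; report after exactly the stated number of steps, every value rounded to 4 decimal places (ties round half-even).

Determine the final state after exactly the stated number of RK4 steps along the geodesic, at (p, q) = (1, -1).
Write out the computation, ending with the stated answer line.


f(Y) = (dp/dtau, dq/dtau, -Gamma^p_ij Y'^i Y'^j, -Gamma^q_ij Y'^i Y'^j) with the Gammas evaluated at the stage position; h = 0.050000; intermediate values shown to 6 dp
step 0: p = 1.0000, q = -1.0000, dp/dtau = 2.0000, dq/dtau = 0.7500
step 1:
  k1: at (p, q) = (1.000000, -1.000000), (dp/dtau, dq/dtau) = (2.000000, 0.750000); Gamma_ppp = 0.524590, Gamma_ppq = -0.524590, Gamma_pqq = 0.000000, Gamma_qpp = -0.459016, Gamma_qpq = 0.459016, Gamma_qqq = 0.000000; k1 = (2.000000, 0.750000, -0.524590, 0.459016)
  k2: at (p, q) = (1.050000, -0.981250), (dp/dtau, dq/dtau) = (1.986885, 0.761475); Gamma_ppp = 0.490748, Gamma_ppq = -0.525132, Gamma_pqq = 0.000000, Gamma_qpp = -0.441182, Gamma_qpq = 0.472093, Gamma_qqq = 0.000000; k2 = (1.986885, 0.761475, -0.348322, 0.313141)
  k3: at (p, q) = (1.049672, -0.980963), (dp/dtau, dq/dtau) = (1.991292, 0.757829); Gamma_ppp = 0.490766, Gamma_ppq = -0.525140, Gamma_pqq = 0.000000, Gamma_qpp = -0.441301, Gamma_qpq = 0.472210, Gamma_qqq = 0.000000; k3 = (1.991292, 0.757829, -0.361072, 0.324679)
  k4: at (p, q) = (1.099565, -0.962109), (dp/dtau, dq/dtau) = (1.981946, 0.766234); Gamma_ppp = 0.458632, Gamma_ppq = -0.524157, Gamma_pqq = 0.000000, Gamma_qpp = -0.424652, Gamma_qpq = 0.485322, Gamma_qqq = 0.000000; k4 = (1.981946, 0.766234, -0.209553, 0.194028)
  Y <- Y + (h/6)(k1 + 2k2 + 2k3 + k4): p = 1.0995, q = -0.9620, dp/dtau = 1.9821, dq/dtau = 0.7661
step 2:
  k1: at (p, q) = (1.099486, -0.962043), (dp/dtau, dq/dtau) = (1.982059, 0.766072); Gamma_ppp = 0.458637, Gamma_ppq = -0.524160, Gamma_pqq = 0.000000, Gamma_qpp = -0.424678, Gamma_qpq = 0.485350, Gamma_qqq = 0.000000; k1 = (1.982059, 0.766072, -0.210011, 0.194461)
  k2: at (p, q) = (1.149037, -0.942891), (dp/dtau, dq/dtau) = (1.976809, 0.770934); Gamma_ppp = 0.428152, Gamma_ppq = -0.521760, Gamma_pqq = 0.000000, Gamma_qpp = -0.409075, Gamma_qpq = 0.498512, Gamma_qqq = 0.000000; k2 = (1.976809, 0.770934, -0.082809, 0.079119)
  k3: at (p, q) = (1.148906, -0.942770), (dp/dtau, dq/dtau) = (1.979989, 0.768050); Gamma_ppp = 0.428151, Gamma_ppq = -0.521766, Gamma_pqq = 0.000000, Gamma_qpp = -0.409114, Gamma_qpq = 0.498566, Gamma_qqq = 0.000000; k3 = (1.979989, 0.768050, -0.091572, 0.087500)
  k4: at (p, q) = (1.198485, -0.923640), (dp/dtau, dq/dtau) = (1.977480, 0.770447); Gamma_ppp = 0.399227, Gamma_ppq = -0.518023, Gamma_pqq = 0.000000, Gamma_qpp = -0.394255, Gamma_qpq = 0.511572, Gamma_qqq = 0.000000; k4 = (1.977480, 0.770447, 0.017316, -0.017100)
  Y <- Y + (h/6)(k1 + 2k2 + 2k3 + k4): p = 1.1984, q = -0.9236, dp/dtau = 1.9775, dq/dtau = 0.7703
step 3:
  k1: at (p, q) = (1.198429, -0.923589), (dp/dtau, dq/dtau) = (1.977547, 0.770327); Gamma_ppp = 0.399226, Gamma_ppq = -0.518026, Gamma_pqq = 0.000000, Gamma_qpp = -0.394270, Gamma_qpq = 0.511596, Gamma_qqq = 0.000000; k1 = (1.977547, 0.770327, 0.017031, -0.016820)
  k2: at (p, q) = (1.247867, -0.904331), (dp/dtau, dq/dtau) = (1.977973, 0.769907); Gamma_ppp = 0.371794, Gamma_ppq = -0.513031, Gamma_pqq = 0.000000, Gamma_qpp = -0.380064, Gamma_qpq = 0.524442, Gamma_qqq = 0.000000; k2 = (1.977973, 0.769907, 0.107945, -0.110346)
  k3: at (p, q) = (1.247878, -0.904341), (dp/dtau, dq/dtau) = (1.980245, 0.767569); Gamma_ppp = 0.371794, Gamma_ppq = -0.513030, Gamma_pqq = 0.000000, Gamma_qpp = -0.380061, Gamma_qpq = 0.524437, Gamma_qqq = 0.000000; k3 = (1.980245, 0.767569, 0.101640, -0.103900)
  k4: at (p, q) = (1.297441, -0.885210), (dp/dtau, dq/dtau) = (1.982629, 0.765132); Gamma_ppp = 0.345807, Gamma_ppq = -0.506844, Gamma_pqq = 0.000000, Gamma_qpp = -0.366332, Gamma_qpq = 0.536928, Gamma_qqq = 0.000000; k4 = (1.982629, 0.765132, 0.178435, -0.189026)
  Y <- Y + (h/6)(k1 + 2k2 + 2k3 + k4): p = 1.2974, q = -0.8852, dp/dtau = 1.9827, dq/dtau = 0.7650

Answer: p = 1.2974, q = -0.8852, dp/dtau = 1.9827, dq/dtau = 0.7650


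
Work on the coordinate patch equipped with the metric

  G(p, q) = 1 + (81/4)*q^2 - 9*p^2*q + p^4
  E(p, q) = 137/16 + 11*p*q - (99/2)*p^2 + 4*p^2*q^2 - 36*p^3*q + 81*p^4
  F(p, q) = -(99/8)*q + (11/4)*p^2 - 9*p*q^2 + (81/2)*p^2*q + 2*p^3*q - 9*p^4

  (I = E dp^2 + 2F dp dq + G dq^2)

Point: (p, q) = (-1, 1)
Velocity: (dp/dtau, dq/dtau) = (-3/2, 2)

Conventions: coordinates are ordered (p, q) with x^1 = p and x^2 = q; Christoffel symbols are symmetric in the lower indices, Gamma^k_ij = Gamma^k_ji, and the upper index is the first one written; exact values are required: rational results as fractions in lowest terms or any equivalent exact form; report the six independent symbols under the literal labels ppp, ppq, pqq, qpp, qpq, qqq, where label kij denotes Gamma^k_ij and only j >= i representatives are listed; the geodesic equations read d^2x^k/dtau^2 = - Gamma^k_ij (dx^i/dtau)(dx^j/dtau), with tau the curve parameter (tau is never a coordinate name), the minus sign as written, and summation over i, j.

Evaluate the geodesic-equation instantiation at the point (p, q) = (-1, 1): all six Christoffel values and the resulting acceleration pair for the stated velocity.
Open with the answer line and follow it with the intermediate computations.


Answer: Gamma_ppp = -2640/1301, Gamma_ppq = 264/1301, Gamma_pqq = 594/1301, Gamma_qpp = -1120/1301, Gamma_qpq = 112/1301, Gamma_qqq = 252/1301; accelerations (d^2p/dtau^2, d^2q/dtau^2) = (5148/1301, 2184/1301)

E = 1105/16, F = 231/8, G = 53/4 at the point
E_p = -330, E_q = 33, F_p = -107/2, F_q = 353/8, G_p = 14, G_q = 63/2
EG - F^2 = 1301/16;  g^inv = (16/1301) * [[53/4, -231/8], [-231/8, 1105/16]]
first-kind symbols [ij,l] = (1/2)(d_i g_jl + d_j g_il - d_l g_ij): [pp,p] = E_p/2 = -165, [pp,q] = F_p - E_q/2 = -70, [pq,p] = E_q/2 = 33/2, [pq,q] = G_p/2 = 7, [qq,p] = F_q - G_p/2 = 297/8, [qq,q] = G_q/2 = 63/4
Gamma^p_ij = (G*[ij,p] - F*[ij,q])/(EG - F^2), Gamma^q_ij = (E*[ij,q] - F*[ij,p])/(EG - F^2)
Gamma_ppp = -2640/1301, Gamma_ppq = 264/1301, Gamma_pqq = 594/1301, Gamma_qpp = -1120/1301, Gamma_qpq = 112/1301, Gamma_qqq = 252/1301
d^2p/dtau^2 = -(Gamma_ppp*(-3/2)^2 + 2*Gamma_ppq*(-3/2)*(2) + Gamma_pqq*(2)^2) = 5148/1301
d^2q/dtau^2 = -(Gamma_qpp*(-3/2)^2 + 2*Gamma_qpq*(-3/2)*(2) + Gamma_qqq*(2)^2) = 2184/1301


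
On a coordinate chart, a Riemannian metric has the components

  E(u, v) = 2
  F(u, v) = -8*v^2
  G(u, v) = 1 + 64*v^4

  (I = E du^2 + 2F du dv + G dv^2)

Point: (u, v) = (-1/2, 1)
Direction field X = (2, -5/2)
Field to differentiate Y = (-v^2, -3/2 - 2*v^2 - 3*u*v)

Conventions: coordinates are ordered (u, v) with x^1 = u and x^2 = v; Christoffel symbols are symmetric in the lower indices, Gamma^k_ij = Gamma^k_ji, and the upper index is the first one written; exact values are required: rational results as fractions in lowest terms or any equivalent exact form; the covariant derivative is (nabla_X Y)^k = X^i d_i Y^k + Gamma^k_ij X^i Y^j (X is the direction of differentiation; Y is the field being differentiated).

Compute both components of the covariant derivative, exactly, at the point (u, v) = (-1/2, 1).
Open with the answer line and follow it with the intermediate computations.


Answer: (nabla_X Y)^u = 125/33, (nabla_X Y)^v = 1313/132

E = 2, F = -8, G = 65 at the point
E_u = 0, E_v = 0, F_u = 0, F_v = -16, G_u = 0, G_v = 256
EG - F^2 = 66;  g^inv = (1/66) * [[65, 8], [8, 2]]
first-kind symbols [ij,l] = (1/2)(d_i g_jl + d_j g_il - d_l g_ij): [uu,u] = E_u/2 = 0, [uu,v] = F_u - E_v/2 = 0, [uv,u] = E_v/2 = 0, [uv,v] = G_u/2 = 0, [vv,u] = F_v - G_u/2 = -16, [vv,v] = G_v/2 = 128
Gamma^u_ij = (G*[ij,u] - F*[ij,v])/(EG - F^2), Gamma^v_ij = (E*[ij,v] - F*[ij,u])/(EG - F^2)
Gamma_uuu = 0, Gamma_uuv = 0, Gamma_uvv = -8/33, Gamma_vuu = 0, Gamma_vuv = 0, Gamma_vvv = 64/33
X = (2, -5/2), Y = (-1, -2) at the point


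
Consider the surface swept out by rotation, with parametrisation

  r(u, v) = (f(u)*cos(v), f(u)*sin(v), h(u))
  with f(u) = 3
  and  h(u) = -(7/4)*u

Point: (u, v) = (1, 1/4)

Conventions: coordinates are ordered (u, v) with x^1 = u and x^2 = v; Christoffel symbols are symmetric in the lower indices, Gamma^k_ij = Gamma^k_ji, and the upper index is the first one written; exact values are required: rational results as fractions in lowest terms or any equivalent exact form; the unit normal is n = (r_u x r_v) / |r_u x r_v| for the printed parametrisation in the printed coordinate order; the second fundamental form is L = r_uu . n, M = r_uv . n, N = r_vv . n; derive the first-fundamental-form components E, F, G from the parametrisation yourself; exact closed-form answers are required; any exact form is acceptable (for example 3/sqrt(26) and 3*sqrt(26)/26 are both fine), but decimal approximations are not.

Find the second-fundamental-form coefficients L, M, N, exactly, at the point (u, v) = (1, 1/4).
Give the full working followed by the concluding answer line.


f = 3, f' = 0, f'' = 0, h' = -7/4, h'' = 0
E = 49/16, F = 0, G = 9; answer radicand W^2 = 49/16
unnormalised second-form numerators: l = 0, m = 0, n = -21/4; L = l/sqrt(49/16), and similarly M = m/sqrt(W^2), N = n/sqrt(W^2)

Answer: L = 0, M = 0, N = -3


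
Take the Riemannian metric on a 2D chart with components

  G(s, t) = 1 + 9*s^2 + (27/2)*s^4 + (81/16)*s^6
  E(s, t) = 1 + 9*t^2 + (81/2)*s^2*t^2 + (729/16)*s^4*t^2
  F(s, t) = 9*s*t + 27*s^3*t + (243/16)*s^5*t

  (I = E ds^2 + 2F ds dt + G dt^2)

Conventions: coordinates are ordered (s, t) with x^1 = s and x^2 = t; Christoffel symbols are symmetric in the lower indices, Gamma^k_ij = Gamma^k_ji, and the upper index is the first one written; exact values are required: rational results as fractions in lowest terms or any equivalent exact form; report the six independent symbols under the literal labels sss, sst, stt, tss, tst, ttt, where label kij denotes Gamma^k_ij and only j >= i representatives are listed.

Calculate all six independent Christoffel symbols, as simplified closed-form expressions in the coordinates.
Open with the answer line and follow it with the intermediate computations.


Answer: Gamma_sss = (1458*s^3*t^2 + 648*s*t^2)/(81*s^6 + 729*s^4*t^2 + 216*s^4 + 648*s^2*t^2 + 144*s^2 + 144*t^2 + 16), Gamma_sst = (729*s^4*t + 648*s^2*t + 144*t)/(81*s^6 + 729*s^4*t^2 + 216*s^4 + 648*s^2*t^2 + 144*s^2 + 144*t^2 + 16), Gamma_stt = 0, Gamma_tss = (486*s^4*t + 648*s^2*t)/(81*s^6 + 729*s^4*t^2 + 216*s^4 + 648*s^2*t^2 + 144*s^2 + 144*t^2 + 16), Gamma_tst = (243*s^5 + 432*s^3 + 144*s)/(81*s^6 + 729*s^4*t^2 + 216*s^4 + 648*s^2*t^2 + 144*s^2 + 144*t^2 + 16), Gamma_ttt = 0

E = 1 + 9*t^2 + (81/2)*s^2*t^2 + (729/16)*s^4*t^2; F = 9*s*t + 27*s^3*t + (243/16)*s^5*t; G = 1 + 9*s^2 + (27/2)*s^4 + (81/16)*s^6
Gamma^k_ij = (1/2) g^{kl} (d_i g_jl + d_j g_il - d_l g_ij), with g^inv = (1/(EG-F^2)) [[G, -F], [-F, E]]
first partials: E_s = 81*s*t^2 + (729/4)*s^3*t^2, E_t = 18*t + 81*s^2*t + (729/8)*s^4*t, F_s = 9*t + 81*s^2*t + (1215/16)*s^4*t, F_t = 9*s + 27*s^3 + (243/16)*s^5, G_s = 18*s + 54*s^3 + (243/8)*s^5, G_t = 0
D = EG - F^2 = 1 + 9*t^2 + 9*s^2 + (81/2)*s^2*t^2 + (27/2)*s^4 + (729/16)*s^4*t^2 + (81/16)*s^6
expanded: Gamma^s_ss = (G E_s - 2F F_s + F E_t)/(2D), Gamma^s_st = (G E_t - F G_s)/(2D), Gamma^s_tt = (2G F_t - G G_s - F G_t)/(2D), Gamma^t_ss = (2E F_s - E E_t - F E_s)/(2D), Gamma^t_st = (E G_s - F E_t)/(2D), Gamma^t_tt = (E G_t - 2F F_t + F G_s)/(2D); substitute and cancel common factors


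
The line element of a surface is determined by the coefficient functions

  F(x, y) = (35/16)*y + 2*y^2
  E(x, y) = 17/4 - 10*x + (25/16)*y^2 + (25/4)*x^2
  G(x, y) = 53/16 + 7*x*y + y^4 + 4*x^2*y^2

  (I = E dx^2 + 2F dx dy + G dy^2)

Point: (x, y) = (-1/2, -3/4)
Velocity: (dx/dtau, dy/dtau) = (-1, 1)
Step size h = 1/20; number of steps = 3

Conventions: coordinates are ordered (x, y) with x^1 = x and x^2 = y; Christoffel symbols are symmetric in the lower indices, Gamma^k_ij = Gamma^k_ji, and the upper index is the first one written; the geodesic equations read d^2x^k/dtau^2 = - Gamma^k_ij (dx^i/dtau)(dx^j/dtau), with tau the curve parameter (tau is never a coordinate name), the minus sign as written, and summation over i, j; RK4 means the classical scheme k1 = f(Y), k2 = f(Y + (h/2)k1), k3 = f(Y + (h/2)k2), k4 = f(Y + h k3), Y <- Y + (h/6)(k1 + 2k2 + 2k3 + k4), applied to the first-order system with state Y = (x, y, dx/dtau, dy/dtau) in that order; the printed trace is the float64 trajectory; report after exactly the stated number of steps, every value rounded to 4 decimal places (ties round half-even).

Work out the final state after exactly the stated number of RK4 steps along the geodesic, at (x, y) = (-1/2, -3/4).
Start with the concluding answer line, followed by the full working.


Answer: x = -0.6472, y = -0.6073, dx/dtau = -0.9611, dy/dtau = 0.9103

f(Y) = (dx/dtau, dy/dtau, -Gamma^x_ij Y'^i Y'^j, -Gamma^y_ij Y'^i Y'^j) with the Gammas evaluated at the stage position; h = 0.050000; intermediate values shown to 6 dp
step 0: x = -0.5000, y = -0.7500, dx/dtau = -1.0000, dy/dtau = 1.0000
step 1:
  k1: at (x, y) = (-0.500000, -0.750000), (dx/dtau, dy/dtau) = (-1.000000, 1.000000); Gamma_xxx = -0.689674, Gamma_xxy = -0.124914, Gamma_xyy = 0.230387, Gamma_yxx = 0.119750, Gamma_yxy = -0.559592, Gamma_yyy = -0.473117; k1 = (-1.000000, 1.000000, 0.209459, -0.765817)
  k2: at (x, y) = (-0.525000, -0.725000), (dx/dtau, dy/dtau) = (-0.994764, 0.980855); Gamma_xxx = -0.682597, Gamma_xxy = -0.118126, Gamma_xyy = 0.221863, Gamma_yxx = 0.112377, Gamma_yxy = -0.542172, Gamma_yyy = -0.480097; k2 = (-0.994764, 0.980855, 0.231502, -0.707327)
  k3: at (x, y) = (-0.524869, -0.725479), (dx/dtau, dy/dtau) = (-0.994212, 0.982317); Gamma_xxx = -0.682589, Gamma_xxy = -0.118194, Gamma_xyy = 0.221975, Gamma_yxx = 0.112484, Gamma_yxy = -0.542407, Gamma_yyy = -0.480111; k3 = (-0.994212, 0.982317, 0.229653, -0.707367)
  k4: at (x, y) = (-0.549711, -0.700884), (dx/dtau, dy/dtau) = (-0.988517, 0.964632); Gamma_xxx = -0.675425, Gamma_xxy = -0.111612, Gamma_xyy = 0.213516, Gamma_yxx = 0.105656, Gamma_yxy = -0.525192, Gamma_yyy = -0.488297; k4 = (-0.988517, 0.964632, 0.248467, -0.650476)
  Y <- Y + (h/6)(k1 + 2k2 + 2k3 + k4): x = -0.5497, y = -0.7009, dx/dtau = -0.9885, dy/dtau = 0.9646
step 2:
  k1: at (x, y) = (-0.549721, -0.700909), (dx/dtau, dy/dtau) = (-0.988498, 0.964619); Gamma_xxx = -0.675418, Gamma_xxy = -0.111613, Gamma_xyy = 0.213519, Gamma_yxx = 0.105660, Gamma_yxy = -0.525200, Gamma_yyy = -0.488304; k1 = (-0.988498, 0.964619, 0.248442, -0.650463)
  k2: at (x, y) = (-0.574433, -0.676793), (dx/dtau, dy/dtau) = (-0.982287, 0.948358); Gamma_xxx = -0.668172, Gamma_xxy = -0.105254, Gamma_xyy = 0.205186, Gamma_yxx = 0.099351, Gamma_yxy = -0.508251, Gamma_yyy = -0.497645; k2 = (-0.982287, 0.948358, 0.264070, -0.595222)
  k3: at (x, y) = (-0.574278, -0.677200), (dx/dtau, dy/dtau) = (-0.981896, 0.949739); Gamma_xxx = -0.668188, Gamma_xxy = -0.105320, Gamma_xyy = 0.205286, Gamma_yxx = 0.099436, Gamma_yxy = -0.508471, Gamma_yyy = -0.497603; k3 = (-0.981896, 0.949739, 0.262614, -0.595372)
  k4: at (x, y) = (-0.598815, -0.653422), (dx/dtau, dy/dtau) = (-0.975367, 0.934851); Gamma_xxx = -0.660922, Gamma_xxy = -0.099187, Gamma_xyy = 0.197101, Gamma_yxx = 0.093578, Gamma_yxy = -0.491771, Gamma_yyy = -0.507968; k4 = (-0.975367, 0.934851, 0.275625, -0.541904)
  Y <- Y + (h/6)(k1 + 2k2 + 2k3 + k4): x = -0.5988, y = -0.6534, dx/dtau = -0.9754, dy/dtau = 0.9348
step 3:
  k1: at (x, y) = (-0.598823, -0.653445), (dx/dtau, dy/dtau) = (-0.975353, 0.934840); Gamma_xxx = -0.660917, Gamma_xxy = -0.099189, Gamma_xyy = 0.197104, Gamma_yxx = 0.093582, Gamma_yxy = -0.491779, Gamma_yyy = -0.507972; k1 = (-0.975353, 0.934840, 0.275604, -0.541904)
  k2: at (x, y) = (-0.623206, -0.630074), (dx/dtau, dy/dtau) = (-0.968463, 0.921292); Gamma_xxx = -0.653635, Gamma_xxy = -0.093294, Gamma_xyy = 0.189113, Gamma_yxx = 0.088153, Gamma_yxy = -0.475371, Gamma_yyy = -0.519323; k2 = (-0.968463, 0.921292, 0.286061, -0.490177)
  k3: at (x, y) = (-0.623034, -0.630412), (dx/dtau, dy/dtau) = (-0.968201, 0.922585); Gamma_xxx = -0.653669, Gamma_xxy = -0.093354, Gamma_xyy = 0.189200, Gamma_yxx = 0.088221, Gamma_yxy = -0.475568, Gamma_yyy = -0.519242; k3 = (-0.968201, 0.922585, 0.284940, -0.490339)
  k4: at (x, y) = (-0.647233, -0.607315), (dx/dtau, dy/dtau) = (-0.961106, 0.910323); Gamma_xxx = -0.646417, Gamma_xxy = -0.087690, Gamma_xyy = 0.181413, Gamma_yxx = 0.083161, Gamma_yxy = -0.459410, Gamma_yyy = -0.531493; k4 = (-0.961106, 0.910323, 0.293333, -0.440267)
  Y <- Y + (h/6)(k1 + 2k2 + 2k3 + k4): x = -0.6472, y = -0.6073, dx/dtau = -0.9611, dy/dtau = 0.9103
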